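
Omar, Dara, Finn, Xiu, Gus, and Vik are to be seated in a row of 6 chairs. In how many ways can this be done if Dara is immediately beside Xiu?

240

Treat {Dara, Xiu} as a single unit. There are 5 units to order, and the pair itself can be ordered 2 ways.
So the count is 2·(5)! = 240.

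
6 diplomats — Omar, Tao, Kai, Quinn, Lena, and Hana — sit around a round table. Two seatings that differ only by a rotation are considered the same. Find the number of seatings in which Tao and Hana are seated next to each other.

Glue Tao and Hana into a block (2 internal orders). Seating 5 units around a circle gives (4)! arrangements.
So 2 × (4)! = 2 × 24 = 48.

48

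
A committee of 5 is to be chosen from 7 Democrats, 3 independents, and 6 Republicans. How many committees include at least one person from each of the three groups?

With no constraint there are C(16,5) = 4368 possible selections.
Selections missing a whole group: no Democrats → C(9,5) = 126; no independents → C(13,5) = 1287; no Republicans → C(10,5) = 252.
Add back selections omitting two groups (i.e. drawn from a single group): C(7,5) + C(3,5) + C(6,5) = 27.
By inclusion–exclusion: 4368 − 1665 + 27 = 2730.

2730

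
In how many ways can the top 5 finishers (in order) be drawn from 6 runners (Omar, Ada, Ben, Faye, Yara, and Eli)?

There are 6 choices for 1st place, 5 for 2nd, and so on down to 2 for position 5.
That gives 6 × 5 × 4 × 3 × 2 = 720.

720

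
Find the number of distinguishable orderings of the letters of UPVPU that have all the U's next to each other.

Treat the 2 copies of U as a single block. The multiset to arrange is then {UU, P, P, V}, 4 items in all.
That gives (4)!/(2!) = 12 arrangements.

12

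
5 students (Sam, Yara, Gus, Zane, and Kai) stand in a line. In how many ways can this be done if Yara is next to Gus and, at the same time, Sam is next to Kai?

Treat {Yara,Gus} as one block (2 orders) and {Sam,Kai} as another (2 orders).
That leaves 3 units to arrange: 2 × 2 × 3! = 4 × 6 = 24.

24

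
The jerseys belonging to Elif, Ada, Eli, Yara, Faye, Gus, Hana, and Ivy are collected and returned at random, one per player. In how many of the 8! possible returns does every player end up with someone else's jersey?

14833

This is the derangement count D_8: permutations of 8 items with no fixed point.
By inclusion–exclusion this is Σ_{j=0}^{8} (−1)^j C(8,j)·(8−j)!.
Computing: 40320 − 40320 + 20160 − 6720 + 1680 − 336 + 56 − 8 + 1 = 14833.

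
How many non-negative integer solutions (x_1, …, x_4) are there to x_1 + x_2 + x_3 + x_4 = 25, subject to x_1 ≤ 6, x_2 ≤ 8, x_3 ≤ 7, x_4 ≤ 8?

35

By stars and bars, unrestricted non-negative solutions to x_1+…+x_4 = 25 number C(25+3,3) = 3276.
Subtract solutions that violate a single cap (substitute x_i' = x_i − (cap_i+1)): x_1 ≥ 7 gives C(21,3) = 1330; x_2 ≥ 9 gives C(19,3) = 969; x_3 ≥ 8 gives C(20,3) = 1140; x_4 ≥ 9 gives C(19,3) = 969. Together 4408.
Add back pairs where two caps are both exceeded: 220 + 286 + 220 + 165 + 120 + 165 = 1176.
Subtract triples: 4 + 1 + 4 + 0 = 9.
By inclusion–exclusion the count is 3276 − 4408 + 1176 − 9 = 35.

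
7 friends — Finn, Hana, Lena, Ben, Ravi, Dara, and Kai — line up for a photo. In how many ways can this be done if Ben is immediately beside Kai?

Place the 5 others and the Ben-Kai pair as 6 objects in a line; the pair has 2 internal arrangements.
So the count is 2·(6)! = 1440.

1440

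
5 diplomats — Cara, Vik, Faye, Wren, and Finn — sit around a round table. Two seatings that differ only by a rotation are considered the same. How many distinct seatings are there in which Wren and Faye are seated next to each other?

12

Treat {Wren, Faye} as one unit (2 internal orders) and seat the resulting 4 units around the table: (3)! circular arrangements.
So 2 × (3)! = 2 × 6 = 12.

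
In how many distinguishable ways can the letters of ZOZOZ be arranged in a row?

10

Letter multiplicities in ZOZOZ: O×2, Z×3.
So there are 5! / (3!·2!) = 10 distinguishable arrangements.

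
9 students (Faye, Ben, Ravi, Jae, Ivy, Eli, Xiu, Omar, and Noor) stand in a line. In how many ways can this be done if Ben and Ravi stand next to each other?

80640

Glue Ben and Ravi into one block (2 internal orders), leaving 8 units to arrange in a row.
That gives 2 × 8! = 2 × 40320 = 80640.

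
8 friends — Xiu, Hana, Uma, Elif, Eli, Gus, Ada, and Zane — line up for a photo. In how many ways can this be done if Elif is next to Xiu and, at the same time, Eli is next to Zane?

2880

Treat {Elif,Xiu} as one block (2 orders) and {Eli,Zane} as another (2 orders).
That leaves 6 units to arrange: 2 × 2 × 6! = 4 × 720 = 2880.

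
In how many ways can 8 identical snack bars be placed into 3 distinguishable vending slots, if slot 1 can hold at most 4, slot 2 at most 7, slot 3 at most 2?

14

Without the upper bounds there are C(10,2) = 45 ways to split 8 among 3 vending slots.
Subtract solutions that violate a single cap (substitute x_i' = x_i − (cap_i+1)): x_1 ≥ 5 gives C(5,2) = 10; x_2 ≥ 8 gives C(2,2) = 1; x_3 ≥ 3 gives C(7,2) = 21. Together 32.
Add back pairs where two caps are both exceeded: 0 + 1 + 0 = 1.
By inclusion–exclusion the count is 45 − 32 + 1 = 14.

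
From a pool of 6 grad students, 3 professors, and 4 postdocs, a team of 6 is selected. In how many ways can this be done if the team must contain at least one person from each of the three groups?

1416

Total 6-person selections from all 13: C(13,6) = 1716.
Subtract selections that omit an entire group: no grad students → C(7,6) = 7; no professors → C(10,6) = 210; no postdocs → C(9,6) = 84.
Add back selections omitting two groups (i.e. drawn from a single group): C(6,6) + C(3,6) + C(4,6) = 1.
By inclusion–exclusion: 1716 − 301 + 1 = 1416.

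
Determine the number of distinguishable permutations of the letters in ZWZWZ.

10

ZWZWZ has 5 letters with W appearing twice and Z appearing 3 times.
The number of distinct arrangements is 5!/(3!·2!) = 120/12 = 10.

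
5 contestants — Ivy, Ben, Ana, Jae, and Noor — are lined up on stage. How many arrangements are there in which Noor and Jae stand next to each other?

Glue Noor and Jae into one block (2 internal orders), leaving 4 units to arrange in a row.
That gives 2 × 4! = 2 × 24 = 48.

48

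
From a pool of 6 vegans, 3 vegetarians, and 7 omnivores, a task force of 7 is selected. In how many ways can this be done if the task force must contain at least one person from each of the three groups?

9569

With no constraint there are C(16,7) = 11440 possible selections.
Selections missing a whole group: no vegans → C(10,7) = 120; no vegetarians → C(13,7) = 1716; no omnivores → C(9,7) = 36.
Add back selections omitting two groups (i.e. drawn from a single group): C(6,7) + C(3,7) + C(7,7) = 1.
By inclusion–exclusion: 11440 − 1872 + 1 = 9569.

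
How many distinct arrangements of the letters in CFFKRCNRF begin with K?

1680

With the first slot taken by K, it remains to arrange the other 8 letters (CFFRCNRF).
Those 8 letters have C appearing twice, F appearing 3 times, and R appearing twice, giving (8)!/(3!·2!·2!) = 1680.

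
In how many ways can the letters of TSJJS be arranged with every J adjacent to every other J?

12

Treat the 2 copies of J as a single block. The multiset to arrange is then {JJ, S, S, T}, 4 items in all.
That gives (4)!/(2!) = 12 arrangements.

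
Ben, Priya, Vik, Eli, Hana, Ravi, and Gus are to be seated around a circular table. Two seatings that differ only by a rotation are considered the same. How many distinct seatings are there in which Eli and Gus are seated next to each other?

240

Glue Eli and Gus into a block (2 internal orders). Seating 6 units around a circle gives (5)! arrangements.
So 2 × (5)! = 2 × 120 = 240.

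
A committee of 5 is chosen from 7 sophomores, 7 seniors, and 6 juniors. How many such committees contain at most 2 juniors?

13468

Split by how many juniors are chosen (0 through 2).
Sum: C(6,0)·C(14,5) + C(6,1)·C(14,4) + C(6,2)·C(14,3) = 2002 + 6006 + 5460 = 13468.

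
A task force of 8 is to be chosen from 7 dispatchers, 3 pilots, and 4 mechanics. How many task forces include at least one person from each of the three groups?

2793

Total 8-person selections from all 14: C(14,8) = 3003.
Selections missing a whole group: no dispatchers → C(7,8) = 0; no pilots → C(11,8) = 165; no mechanics → C(10,8) = 45.
Add back selections omitting two groups (i.e. drawn from a single group): C(7,8) + C(3,8) + C(4,8) = 0.
By inclusion–exclusion: 3003 − 210 + 0 = 2793.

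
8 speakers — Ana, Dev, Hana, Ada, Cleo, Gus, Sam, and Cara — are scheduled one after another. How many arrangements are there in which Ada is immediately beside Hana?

Glue Ada and Hana into one block (2 internal orders), leaving 7 units to arrange in a row.
That gives 2 × 7! = 2 × 5040 = 10080.

10080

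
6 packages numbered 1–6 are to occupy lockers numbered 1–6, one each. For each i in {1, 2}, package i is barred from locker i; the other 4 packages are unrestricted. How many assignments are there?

Let Aᵢ (for i ∈ {1, 2}) be the placements that put package i in its forbidden locker. Any j of these fix j positions, leaving (6−j)! ways to fill the rest, and there are C(2,j) ways to pick which j.
By inclusion–exclusion, the number of valid placements is Σ_{j=0}^{2} (−1)^j C(2,j)·(6−j)!.
Computing: 720 − 240 + 24 = 504.

504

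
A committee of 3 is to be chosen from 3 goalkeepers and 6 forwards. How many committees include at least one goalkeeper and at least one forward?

Unrestricted: C(9,3) = 84 ways to pick any 3 of the 9.
Selections missing a whole group: no goalkeepers → C(6,3) = 20; no forwards → C(3,3) = 1.
Both groups omitted at once is impossible, so 84 − 21 = 63.

63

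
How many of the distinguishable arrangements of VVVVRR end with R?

5

With the last slot taken by R, it remains to arrange the other 5 letters (VVVVR).
Those 5 letters have V appearing 4 times, giving (5)!/(4!) = 5.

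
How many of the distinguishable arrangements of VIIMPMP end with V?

Fix V in the last position and arrange the remaining 6 letters.
Those 6 letters have I appearing twice, M appearing twice, and P appearing twice, giving (6)!/(2!·2!·2!) = 90.

90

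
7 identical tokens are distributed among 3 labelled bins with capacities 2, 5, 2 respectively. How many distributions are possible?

By stars and bars, unrestricted non-negative solutions to x_1+…+x_3 = 7 number C(7+2,2) = 36.
Subtract solutions that violate a single cap (substitute x_i' = x_i − (cap_i+1)): x_1 ≥ 3 gives C(6,2) = 15; x_2 ≥ 6 gives C(3,2) = 3; x_3 ≥ 3 gives C(6,2) = 15. Together 33.
Add back pairs where two caps are both exceeded: 0 + 3 + 0 = 3.
By inclusion–exclusion the count is 36 − 33 + 3 = 6.

6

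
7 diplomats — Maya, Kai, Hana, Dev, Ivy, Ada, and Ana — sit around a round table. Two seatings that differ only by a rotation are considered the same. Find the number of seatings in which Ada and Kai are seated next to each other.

240

Glue Ada and Kai into a block (2 internal orders). Seating 6 units around a circle gives (5)! arrangements.
So 2 × (5)! = 2 × 120 = 240.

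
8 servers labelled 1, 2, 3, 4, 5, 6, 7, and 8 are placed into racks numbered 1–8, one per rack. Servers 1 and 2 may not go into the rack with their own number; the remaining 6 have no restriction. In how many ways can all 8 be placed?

Let Aᵢ (for i ∈ {1, 2}) be the placements that put server i in its forbidden rack. Any j of these fix j positions, leaving (8−j)! ways to fill the rest, and there are C(2,j) ways to pick which j.
By inclusion–exclusion, the number of valid placements is Σ_{j=0}^{2} (−1)^j C(2,j)·(8−j)!.
Computing: 40320 − 10080 + 720 = 30960.

30960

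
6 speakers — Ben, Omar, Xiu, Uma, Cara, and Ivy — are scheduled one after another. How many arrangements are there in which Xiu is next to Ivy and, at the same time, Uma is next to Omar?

96

Treat {Xiu,Ivy} as one block (2 orders) and {Uma,Omar} as another (2 orders).
That leaves 4 units to arrange: 2 × 2 × 4! = 4 × 24 = 96.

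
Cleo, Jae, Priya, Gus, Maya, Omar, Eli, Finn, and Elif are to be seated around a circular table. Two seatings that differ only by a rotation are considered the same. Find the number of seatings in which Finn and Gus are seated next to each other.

Glue Finn and Gus into a block (2 internal orders). Seating 8 units around a circle gives (7)! arrangements.
So 2 × (7)! = 2 × 5040 = 10080.

10080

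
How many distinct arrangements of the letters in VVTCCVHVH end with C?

840

With the last slot taken by C, it remains to arrange the other 8 letters (VVTCVHVH).
Those 8 letters have H appearing twice and V appearing 4 times, giving (8)!/(4!·2!) = 840.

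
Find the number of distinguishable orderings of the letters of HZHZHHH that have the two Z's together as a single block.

6

Treat the 2 copies of Z as a single block. The multiset to arrange is then {ZZ, H, H, H, H, H}, 6 items in all.
That gives (6)!/(5!) = 6 arrangements.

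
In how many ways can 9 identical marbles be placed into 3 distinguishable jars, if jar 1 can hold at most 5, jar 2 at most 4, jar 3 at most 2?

6

Ignoring the caps, the number of non-negative solutions to x_1+…+x_3 = 9 is C(11,2) = 55.
Subtract solutions that violate a single cap (substitute x_i' = x_i − (cap_i+1)): x_1 ≥ 6 gives C(5,2) = 10; x_2 ≥ 5 gives C(6,2) = 15; x_3 ≥ 3 gives C(8,2) = 28. Together 53.
Add back pairs where two caps are both exceeded: 0 + 1 + 3 = 4.
By inclusion–exclusion the count is 55 − 53 + 4 = 6.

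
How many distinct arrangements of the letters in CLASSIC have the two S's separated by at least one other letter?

There are 7!/(2!·2!) = 1260 arrangements of CLASSIC in total.
If the two S's are adjacent, glue them into one block, leaving 6 items to arrange: (6)!/(2!) = 360 ways.
Hence 1260 − 360 = 900.

900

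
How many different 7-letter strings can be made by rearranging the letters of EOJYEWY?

EOJYEWY has 7 letters with E appearing twice and Y appearing twice.
Dividing 7! = 5040 by 2!·2! = 4 for the repeated letters gives 1260.

1260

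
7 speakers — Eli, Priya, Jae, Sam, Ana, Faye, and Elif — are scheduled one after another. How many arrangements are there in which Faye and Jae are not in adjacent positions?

Of the 7! = 5040 arrangements, those with Faye and Jae adjacent number 2 × 6! = 1440 (treat the pair as a block with 2 internal orders).
So 5040 − 1440 = 3600 arrangements keep them apart.

3600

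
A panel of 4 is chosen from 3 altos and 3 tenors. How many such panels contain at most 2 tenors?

12

Split by how many tenors are chosen (0 through 2).
Sum: C(3,0)·C(3,4) + C(3,1)·C(3,3) + C(3,2)·C(3,2) = 0 + 3 + 9 = 12.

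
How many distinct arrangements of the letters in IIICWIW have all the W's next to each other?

Treat the 2 copies of W as a single block. The multiset to arrange is then {WW, C, I, I, I, I}, 6 items in all.
That gives (6)!/(4!) = 30 arrangements.

30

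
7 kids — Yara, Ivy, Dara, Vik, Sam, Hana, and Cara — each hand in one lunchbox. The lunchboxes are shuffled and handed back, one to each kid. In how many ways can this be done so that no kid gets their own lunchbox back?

1854

This is the derangement count D_7: permutations of 7 items with no fixed point.
By inclusion–exclusion this is Σ_{j=0}^{7} (−1)^j C(7,j)·(7−j)!.
Computing: 5040 − 5040 + 2520 − 840 + 210 − 42 + 7 − 1 = 1854.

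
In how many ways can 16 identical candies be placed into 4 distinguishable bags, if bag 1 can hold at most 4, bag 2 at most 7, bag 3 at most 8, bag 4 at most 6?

Without the upper bounds there are C(19,3) = 969 ways to split 16 among 4 bags.
Subtract solutions that violate a single cap (substitute x_i' = x_i − (cap_i+1)): x_1 ≥ 5 gives C(14,3) = 364; x_2 ≥ 8 gives C(11,3) = 165; x_3 ≥ 9 gives C(10,3) = 120; x_4 ≥ 7 gives C(12,3) = 220. Together 869.
Add back pairs where two caps are both exceeded: 20 + 10 + 35 + 0 + 4 + 1 = 70.
By inclusion–exclusion the count is 969 − 869 + 70 = 170.

170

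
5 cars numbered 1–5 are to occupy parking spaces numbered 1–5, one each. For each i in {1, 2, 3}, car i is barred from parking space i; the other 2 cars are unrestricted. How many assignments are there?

Let Aᵢ (for i ∈ {1, 2, 3}) be the placements that put car i in its forbidden parking space. Any j of these fix j positions, leaving (5−j)! ways to fill the rest, and there are C(3,j) ways to pick which j.
By inclusion–exclusion, the number of valid placements is Σ_{j=0}^{3} (−1)^j C(3,j)·(5−j)!.
Computing: 120 − 72 + 18 − 2 = 64.

64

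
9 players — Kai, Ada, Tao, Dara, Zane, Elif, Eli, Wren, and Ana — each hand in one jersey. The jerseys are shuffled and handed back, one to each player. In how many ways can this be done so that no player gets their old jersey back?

133496

Count assignments avoiding every fixed point. For any j of the 9 players fixed to their old jersey, the other 9−j can be arranged in (9−j)! ways.
By inclusion–exclusion this is Σ_{j=0}^{9} (−1)^j C(9,j)·(9−j)!.
Computing: 362880 − 362880 + 181440 − 60480 + 15120 − 3024 + 504 − 72 + 9 − 1 = 133496.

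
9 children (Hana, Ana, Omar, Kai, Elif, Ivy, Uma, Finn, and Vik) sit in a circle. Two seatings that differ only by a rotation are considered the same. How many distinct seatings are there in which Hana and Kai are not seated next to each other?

30240

Without the restriction there are (8)! = 40320 seatings.
Seatings with Hana beside Kai: treat them as a block with 2 internal orders, giving 2 × (7)! = 10080.
Subtracting, 40320 − 10080 = 30240.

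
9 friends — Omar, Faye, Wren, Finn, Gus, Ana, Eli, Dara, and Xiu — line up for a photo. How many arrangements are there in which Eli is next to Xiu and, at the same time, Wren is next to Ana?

20160

Treat {Eli,Xiu} as one block (2 orders) and {Wren,Ana} as another (2 orders).
That leaves 7 units to arrange: 2 × 2 × 7! = 4 × 5040 = 20160.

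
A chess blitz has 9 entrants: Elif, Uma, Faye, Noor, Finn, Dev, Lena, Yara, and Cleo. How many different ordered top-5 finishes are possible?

This is an ordered selection of 5 from 9: P(9,5).
That gives 9 × 8 × 7 × 6 × 5 = 15120.

15120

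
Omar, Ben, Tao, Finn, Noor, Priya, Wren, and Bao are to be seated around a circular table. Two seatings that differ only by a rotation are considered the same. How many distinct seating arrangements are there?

5040

Fix one person's seat to break rotational symmetry; the remaining 7 people can be arranged in (7)! = 5040 ways.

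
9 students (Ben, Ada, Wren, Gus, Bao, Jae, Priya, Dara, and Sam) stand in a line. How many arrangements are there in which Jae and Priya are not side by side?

Of the 9! = 362880 arrangements, those with Jae and Priya adjacent number 2 × 8! = 80640 (treat the pair as a block with 2 internal orders).
Complementary counting: 362880 − 80640 = 282240.

282240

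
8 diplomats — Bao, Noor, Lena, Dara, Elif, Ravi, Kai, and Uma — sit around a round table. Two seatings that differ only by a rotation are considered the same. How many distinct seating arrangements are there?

5040

Around a circle, 8 distinct people have 8!/8 = (7)! = 5040 rotationally distinct seatings.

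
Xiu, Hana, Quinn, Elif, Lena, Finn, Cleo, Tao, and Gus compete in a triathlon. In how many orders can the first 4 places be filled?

3024

There are 9 choices for 1st place, 8 for 2nd, and so on down to 6 for position 4.
That gives 9 × 8 × 7 × 6 = 3024.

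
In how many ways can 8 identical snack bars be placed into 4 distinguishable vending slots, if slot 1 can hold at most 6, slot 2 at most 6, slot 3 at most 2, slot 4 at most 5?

91

Without the upper bounds there are C(11,3) = 165 ways to split 8 among 4 vending slots.
Subtract solutions that violate a single cap (substitute x_i' = x_i − (cap_i+1)): x_1 ≥ 7 gives C(4,3) = 4; x_2 ≥ 7 gives C(4,3) = 4; x_3 ≥ 3 gives C(8,3) = 56; x_4 ≥ 6 gives C(5,3) = 10. Together 74.
No two caps can be exceeded simultaneously, so the pair terms are all 0.
By inclusion–exclusion the count is 165 − 74 + 0 = 91.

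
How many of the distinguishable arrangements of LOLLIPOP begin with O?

Fix O in the first position and arrange the remaining 7 letters.
Those 7 letters have L appearing 3 times and P appearing twice, giving (7)!/(3!·2!) = 420.

420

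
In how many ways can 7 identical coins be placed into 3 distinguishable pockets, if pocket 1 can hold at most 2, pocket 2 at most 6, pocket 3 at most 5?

17

By stars and bars, unrestricted non-negative solutions to x_1+…+x_3 = 7 number C(7+2,2) = 36.
Subtract solutions that violate a single cap (substitute x_i' = x_i − (cap_i+1)): x_1 ≥ 3 gives C(6,2) = 15; x_2 ≥ 7 gives C(2,2) = 1; x_3 ≥ 6 gives C(3,2) = 3. Together 19.
No two caps can be exceeded simultaneously, so the pair terms are all 0.
By inclusion–exclusion the count is 36 − 19 + 0 = 17.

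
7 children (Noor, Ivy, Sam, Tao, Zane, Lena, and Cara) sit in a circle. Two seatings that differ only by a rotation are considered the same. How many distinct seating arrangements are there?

720

Seat Noor anywhere (absorbing the rotational symmetry), then permute the other 6: (6)! = 720.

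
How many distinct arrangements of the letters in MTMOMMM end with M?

30

Fix M in the last position and arrange the remaining 6 letters.
Those 6 letters have M appearing 4 times, giving (6)!/(4!) = 30.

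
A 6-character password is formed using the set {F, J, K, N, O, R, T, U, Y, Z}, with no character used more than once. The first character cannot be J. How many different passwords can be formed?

136080

The first character has 10−1 = 9 choices (anything except J).
The remaining 5 characters are filled from the other 9 symbols without repetition: 9 × 8 × 7 × 6 × 5 = 15120.
Total: 9 × 15120 = 136080.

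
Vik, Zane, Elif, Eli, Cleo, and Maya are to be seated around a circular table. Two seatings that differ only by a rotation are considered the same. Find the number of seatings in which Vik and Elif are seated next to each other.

48

Glue Vik and Elif into a block (2 internal orders). Seating 5 units around a circle gives (4)! arrangements.
So 2 × (4)! = 2 × 24 = 48.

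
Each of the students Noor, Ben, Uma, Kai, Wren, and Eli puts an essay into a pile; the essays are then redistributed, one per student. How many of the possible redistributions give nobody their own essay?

This is the derangement count D_6: permutations of 6 items with no fixed point.
By inclusion–exclusion this is Σ_{j=0}^{6} (−1)^j C(6,j)·(6−j)!.
Computing: 720 − 720 + 360 − 120 + 30 − 6 + 1 = 265.

265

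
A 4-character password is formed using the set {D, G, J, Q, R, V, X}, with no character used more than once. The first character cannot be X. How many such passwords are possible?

720

The first character has 7−1 = 6 choices (anything except X).
The remaining 3 characters are filled from the other 6 symbols without repetition: 6 × 5 × 4 = 120.
Total: 6 × 120 = 720.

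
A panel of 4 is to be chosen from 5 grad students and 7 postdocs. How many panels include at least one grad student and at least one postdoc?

455

Unrestricted: C(12,4) = 495 ways to pick any 4 of the 12.
Selections missing a whole group: no grad students → C(7,4) = 35; no postdocs → C(5,4) = 5.
Both groups omitted at once is impossible, so 495 − 40 = 455.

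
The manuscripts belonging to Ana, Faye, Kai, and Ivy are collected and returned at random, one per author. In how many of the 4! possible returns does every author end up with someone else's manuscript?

9

Count assignments avoiding every fixed point. For any j of the 4 authors fixed to their own manuscript, the other 4−j can be arranged in (4−j)! ways.
By inclusion–exclusion this is Σ_{j=0}^{4} (−1)^j C(4,j)·(4−j)!.
Computing: 24 − 24 + 12 − 4 + 1 = 9.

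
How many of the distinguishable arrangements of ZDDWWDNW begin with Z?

With the first slot taken by Z, it remains to arrange the other 7 letters (DDWWDNW).
Those 7 letters have D appearing 3 times and W appearing 3 times, giving (7)!/(3!·3!) = 140.

140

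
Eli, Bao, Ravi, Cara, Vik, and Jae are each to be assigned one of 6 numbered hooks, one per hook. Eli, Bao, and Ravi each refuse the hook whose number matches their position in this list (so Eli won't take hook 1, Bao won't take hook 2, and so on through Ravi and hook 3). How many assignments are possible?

426

Let Aᵢ (for i ∈ {1, 2, 3}) be the placements that put person i in their forbidden hook. Any j of these fix j positions, leaving (6−j)! ways to fill the rest, and there are C(3,j) ways to pick which j.
By inclusion–exclusion, the number of valid placements is Σ_{j=0}^{3} (−1)^j C(3,j)·(6−j)!.
Computing: 720 − 360 + 72 − 6 = 426.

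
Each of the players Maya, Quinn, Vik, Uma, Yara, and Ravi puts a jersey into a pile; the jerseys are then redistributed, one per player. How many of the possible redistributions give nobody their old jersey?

265

This is the derangement count D_6: permutations of 6 items with no fixed point.
By inclusion–exclusion this is Σ_{j=0}^{6} (−1)^j C(6,j)·(6−j)!.
Computing: 720 − 720 + 360 − 120 + 30 − 6 + 1 = 265.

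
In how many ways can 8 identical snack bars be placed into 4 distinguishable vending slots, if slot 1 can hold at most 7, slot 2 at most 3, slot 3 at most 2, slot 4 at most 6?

Ignoring the caps, the number of non-negative solutions to x_1+…+x_4 = 8 is C(11,3) = 165.
Subtract solutions that violate a single cap (substitute x_i' = x_i − (cap_i+1)): x_1 ≥ 8 gives C(3,3) = 1; x_2 ≥ 4 gives C(7,3) = 35; x_3 ≥ 3 gives C(8,3) = 56; x_4 ≥ 7 gives C(4,3) = 4. Together 96.
Add back pairs where two caps are both exceeded: 0 + 0 + 0 + 4 + 0 + 0 = 4.
By inclusion–exclusion the count is 165 − 96 + 4 = 73.

73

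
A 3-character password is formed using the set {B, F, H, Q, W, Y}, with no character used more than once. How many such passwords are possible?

With no repetition, fill the 3 characters in order: 6 choices, then 5, down to 4.
That product is 6 × 5 × 4 = 120.

120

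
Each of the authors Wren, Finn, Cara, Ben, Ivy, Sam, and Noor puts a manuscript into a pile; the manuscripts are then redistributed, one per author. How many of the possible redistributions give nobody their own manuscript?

This is the derangement count D_7: permutations of 7 items with no fixed point.
By inclusion–exclusion this is Σ_{j=0}^{7} (−1)^j C(7,j)·(7−j)!.
Computing: 5040 − 5040 + 2520 − 840 + 210 − 42 + 7 − 1 = 1854.

1854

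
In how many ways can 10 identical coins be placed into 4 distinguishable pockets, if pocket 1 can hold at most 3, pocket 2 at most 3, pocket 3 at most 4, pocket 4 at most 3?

Ignoring the caps, the number of non-negative solutions to x_1+…+x_4 = 10 is C(13,3) = 286.
Subtract solutions that violate a single cap (substitute x_i' = x_i − (cap_i+1)): x_1 ≥ 4 gives C(9,3) = 84; x_2 ≥ 4 gives C(9,3) = 84; x_3 ≥ 5 gives C(8,3) = 56; x_4 ≥ 4 gives C(9,3) = 84. Together 308.
Add back pairs where two caps are both exceeded: 10 + 4 + 10 + 4 + 10 + 4 = 42.
By inclusion–exclusion the count is 286 − 308 + 42 = 20.

20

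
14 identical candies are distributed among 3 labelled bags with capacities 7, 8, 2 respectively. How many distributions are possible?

9

Ignoring the caps, the number of non-negative solutions to x_1+…+x_3 = 14 is C(16,2) = 120.
Subtract solutions that violate a single cap (substitute x_i' = x_i − (cap_i+1)): x_1 ≥ 8 gives C(8,2) = 28; x_2 ≥ 9 gives C(7,2) = 21; x_3 ≥ 3 gives C(13,2) = 78. Together 127.
Add back pairs where two caps are both exceeded: 0 + 10 + 6 = 16.
By inclusion–exclusion the count is 120 − 127 + 16 = 9.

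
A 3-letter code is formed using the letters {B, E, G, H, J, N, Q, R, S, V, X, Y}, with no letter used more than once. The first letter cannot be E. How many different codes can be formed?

The first letter has 12−1 = 11 choices (anything except E).
The remaining 2 letters are filled from the other 11 symbols without repetition: 11 × 10 = 110.
Total: 11 × 110 = 1210.

1210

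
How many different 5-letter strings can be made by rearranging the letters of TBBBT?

Letter multiplicities in TBBBT: B×3, T×2.
So there are 5! / (3!·2!) = 10 distinguishable arrangements.

10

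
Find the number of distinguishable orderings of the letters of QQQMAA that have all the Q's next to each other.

12

Treat the 3 copies of Q as a single block. The multiset to arrange is then {QQQ, A, A, M}, 4 items in all.
That gives (4)!/(2!) = 12 arrangements.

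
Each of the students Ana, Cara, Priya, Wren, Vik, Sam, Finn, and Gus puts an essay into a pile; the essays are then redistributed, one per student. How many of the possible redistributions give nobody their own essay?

14833

Count assignments avoiding every fixed point. For any j of the 8 students fixed to their own essay, the other 8−j can be arranged in (8−j)! ways.
By inclusion–exclusion this is Σ_{j=0}^{8} (−1)^j C(8,j)·(8−j)!.
Computing: 40320 − 40320 + 20160 − 6720 + 1680 − 336 + 56 − 8 + 1 = 14833.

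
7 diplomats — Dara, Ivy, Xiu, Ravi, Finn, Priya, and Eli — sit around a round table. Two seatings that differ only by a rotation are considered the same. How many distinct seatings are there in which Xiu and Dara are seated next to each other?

240

Treat {Xiu, Dara} as one unit (2 internal orders) and seat the resulting 6 units around the table: (5)! circular arrangements.
So 2 × (5)! = 2 × 120 = 240.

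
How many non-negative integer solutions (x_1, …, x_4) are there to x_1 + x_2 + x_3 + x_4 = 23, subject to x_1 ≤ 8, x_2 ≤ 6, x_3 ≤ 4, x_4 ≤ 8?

20

By stars and bars, unrestricted non-negative solutions to x_1+…+x_4 = 23 number C(23+3,3) = 2600.
Subtract solutions that violate a single cap (substitute x_i' = x_i − (cap_i+1)): x_1 ≥ 9 gives C(17,3) = 680; x_2 ≥ 7 gives C(19,3) = 969; x_3 ≥ 5 gives C(21,3) = 1330; x_4 ≥ 9 gives C(17,3) = 680. Together 3659.
Add back pairs where two caps are both exceeded: 120 + 220 + 56 + 364 + 120 + 220 = 1100.
Subtract triples: 10 + 0 + 1 + 10 = 21.
By inclusion–exclusion the count is 2600 − 3659 + 1100 − 21 = 20.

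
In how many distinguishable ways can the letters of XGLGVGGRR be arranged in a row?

XGLGVGGRR has 9 letters with G appearing 4 times and R appearing twice.
Dividing 9! = 362880 by 4!·2! = 48 for the repeated letters gives 7560.

7560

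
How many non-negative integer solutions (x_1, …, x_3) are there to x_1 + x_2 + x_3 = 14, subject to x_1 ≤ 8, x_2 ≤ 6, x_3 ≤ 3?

Ignoring the caps, the number of non-negative solutions to x_1+…+x_3 = 14 is C(16,2) = 120.
Subtract solutions that violate a single cap (substitute x_i' = x_i − (cap_i+1)): x_1 ≥ 9 gives C(7,2) = 21; x_2 ≥ 7 gives C(9,2) = 36; x_3 ≥ 4 gives C(12,2) = 66. Together 123.
Add back pairs where two caps are both exceeded: 0 + 3 + 10 = 13.
By inclusion–exclusion the count is 120 − 123 + 13 = 10.

10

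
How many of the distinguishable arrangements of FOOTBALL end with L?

2520

With the last slot taken by L, it remains to arrange the other 7 letters (FOOTBAL).
Those 7 letters have O appearing twice, giving (7)!/(2!) = 2520.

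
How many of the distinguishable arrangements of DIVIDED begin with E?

With the first slot taken by E, it remains to arrange the other 6 letters (DIVIDD).
Those 6 letters have D appearing 3 times and I appearing twice, giving (6)!/(3!·2!) = 60.

60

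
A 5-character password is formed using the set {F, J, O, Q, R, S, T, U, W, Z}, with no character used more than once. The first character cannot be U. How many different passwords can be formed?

27216

The first character has 10−1 = 9 choices (anything except U).
The remaining 4 characters are filled from the other 9 symbols without repetition: 9 × 8 × 7 × 6 = 3024.
Total: 9 × 3024 = 27216.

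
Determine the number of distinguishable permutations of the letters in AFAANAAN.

Letter multiplicities in AFAANAAN: A×5, F×1, N×2.
Dividing 8! = 40320 by 5!·2! = 240 for the repeated letters gives 168.

168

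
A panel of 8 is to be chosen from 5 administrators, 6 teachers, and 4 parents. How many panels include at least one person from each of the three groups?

6216

Unrestricted: C(15,8) = 6435 ways to pick any 8 of the 15.
Selections missing a whole group: no administrators → C(10,8) = 45; no teachers → C(9,8) = 9; no parents → C(11,8) = 165.
Add back selections omitting two groups (i.e. drawn from a single group): C(5,8) + C(6,8) + C(4,8) = 0.
By inclusion–exclusion: 6435 − 219 + 0 = 6216.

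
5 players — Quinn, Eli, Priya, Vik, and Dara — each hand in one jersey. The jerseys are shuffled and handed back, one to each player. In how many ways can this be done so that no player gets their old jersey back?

44

Count assignments avoiding every fixed point. For any j of the 5 players fixed to their old jersey, the other 5−j can be arranged in (5−j)! ways.
By inclusion–exclusion this is Σ_{j=0}^{5} (−1)^j C(5,j)·(5−j)!.
Computing: 120 − 120 + 60 − 20 + 5 − 1 = 44.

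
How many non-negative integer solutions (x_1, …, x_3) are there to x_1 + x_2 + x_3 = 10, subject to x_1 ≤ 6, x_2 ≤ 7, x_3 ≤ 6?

40

Ignoring the caps, the number of non-negative solutions to x_1+…+x_3 = 10 is C(12,2) = 66.
Subtract solutions that violate a single cap (substitute x_i' = x_i − (cap_i+1)): x_1 ≥ 7 gives C(5,2) = 10; x_2 ≥ 8 gives C(4,2) = 6; x_3 ≥ 7 gives C(5,2) = 10. Together 26.
No two caps can be exceeded simultaneously, so the pair terms are all 0.
By inclusion–exclusion the count is 66 − 26 + 0 = 40.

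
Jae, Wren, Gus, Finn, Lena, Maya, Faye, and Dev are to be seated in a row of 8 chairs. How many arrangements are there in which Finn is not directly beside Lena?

30240

Of the 8! = 40320 arrangements, those with Finn and Lena adjacent number 2 × 7! = 10080 (treat the pair as a block with 2 internal orders).
So 40320 − 10080 = 30240 arrangements keep them apart.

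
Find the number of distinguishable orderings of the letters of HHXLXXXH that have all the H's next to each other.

Treat the 3 copies of H as a single block. The multiset to arrange is then {HHH, L, X, X, X, X}, 6 items in all.
That gives (6)!/(4!) = 30 arrangements.

30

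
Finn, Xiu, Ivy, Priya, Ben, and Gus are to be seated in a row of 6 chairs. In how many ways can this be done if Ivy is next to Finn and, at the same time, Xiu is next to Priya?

Treat {Ivy,Finn} as one block (2 orders) and {Xiu,Priya} as another (2 orders).
That leaves 4 units to arrange: 2 × 2 × 4! = 4 × 24 = 96.

96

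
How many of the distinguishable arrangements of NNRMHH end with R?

30

Fix R in the last position and arrange the remaining 5 letters.
Those 5 letters have H appearing twice and N appearing twice, giving (5)!/(2!·2!) = 30.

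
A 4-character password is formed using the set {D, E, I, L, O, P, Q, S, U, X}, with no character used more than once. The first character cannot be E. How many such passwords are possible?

4536

The first character has 10−1 = 9 choices (anything except E).
The remaining 3 characters are filled from the other 9 symbols without repetition: 9 × 8 × 7 = 504.
Total: 9 × 504 = 4536.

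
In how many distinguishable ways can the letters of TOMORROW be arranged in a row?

3360

The 8 letters of TOMORROW have repeats: O appearing 3 times and R appearing twice.
Dividing 8! = 40320 by 3!·2! = 12 for the repeated letters gives 3360.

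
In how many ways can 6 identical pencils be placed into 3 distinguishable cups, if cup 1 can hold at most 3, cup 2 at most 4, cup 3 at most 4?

By stars and bars, unrestricted non-negative solutions to x_1+…+x_3 = 6 number C(6+2,2) = 28.
Subtract solutions that violate a single cap (substitute x_i' = x_i − (cap_i+1)): x_1 ≥ 4 gives C(4,2) = 6; x_2 ≥ 5 gives C(3,2) = 3; x_3 ≥ 5 gives C(3,2) = 3. Together 12.
No two caps can be exceeded simultaneously, so the pair terms are all 0.
By inclusion–exclusion the count is 28 − 12 + 0 = 16.

16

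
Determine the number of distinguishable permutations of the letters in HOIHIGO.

630

Letter multiplicities in HOIHIGO: G×1, H×2, I×2, O×2.
So there are 7! / (2!·2!·2!) = 630 distinguishable arrangements.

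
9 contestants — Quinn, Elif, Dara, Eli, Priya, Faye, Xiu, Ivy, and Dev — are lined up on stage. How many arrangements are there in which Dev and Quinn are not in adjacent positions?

282240

There are 9! = 362880 arrangements in all. If Dev and Quinn are adjacent, merging them into one block gives 2·(8)! = 80640 arrangements.
So 362880 − 80640 = 282240 arrangements keep them apart.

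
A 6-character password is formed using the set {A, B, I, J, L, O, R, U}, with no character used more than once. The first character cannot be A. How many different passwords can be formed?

17640

The first character has 8−1 = 7 choices (anything except A).
The remaining 5 characters are filled from the other 7 symbols without repetition: 7 × 6 × 5 × 4 × 3 = 2520.
Total: 7 × 2520 = 17640.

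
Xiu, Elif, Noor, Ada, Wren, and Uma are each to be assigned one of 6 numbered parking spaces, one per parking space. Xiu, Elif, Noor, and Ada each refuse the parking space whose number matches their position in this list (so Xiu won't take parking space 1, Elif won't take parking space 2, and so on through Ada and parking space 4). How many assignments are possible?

362

Let Aᵢ (for 1 ≤ i ≤ 4) be the placements that put person i in their forbidden parking space. Any j of these fix j positions, leaving (6−j)! ways to fill the rest, and there are C(4,j) ways to pick which j.
By inclusion–exclusion, the number of valid placements is Σ_{j=0}^{4} (−1)^j C(4,j)·(6−j)!.
Computing: 720 − 480 + 144 − 24 + 2 = 362.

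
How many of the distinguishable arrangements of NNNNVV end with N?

With the last slot taken by N, it remains to arrange the other 5 letters (NNNVV).
Those 5 letters have N appearing 3 times and V appearing twice, giving (5)!/(3!·2!) = 10.

10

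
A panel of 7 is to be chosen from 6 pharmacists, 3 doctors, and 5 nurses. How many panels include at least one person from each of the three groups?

3058

Unrestricted: C(14,7) = 3432 ways to pick any 7 of the 14.
Subtract selections that omit an entire group: no pharmacists → C(8,7) = 8; no doctors → C(11,7) = 330; no nurses → C(9,7) = 36.
Add back selections omitting two groups (i.e. drawn from a single group): C(6,7) + C(3,7) + C(5,7) = 0.
By inclusion–exclusion: 3432 − 374 + 0 = 3058.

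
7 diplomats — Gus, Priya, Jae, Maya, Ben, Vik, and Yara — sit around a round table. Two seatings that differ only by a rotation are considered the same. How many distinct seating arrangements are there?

Around a circle, 7 distinct people have 7!/7 = (6)! = 720 rotationally distinct seatings.

720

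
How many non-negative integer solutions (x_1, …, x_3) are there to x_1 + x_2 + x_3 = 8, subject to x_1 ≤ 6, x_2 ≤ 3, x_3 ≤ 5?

Without the upper bounds there are C(10,2) = 45 ways to split 8 among 3 variables.
Subtract solutions that violate a single cap (substitute x_i' = x_i − (cap_i+1)): x_1 ≥ 7 gives C(3,2) = 3; x_2 ≥ 4 gives C(6,2) = 15; x_3 ≥ 6 gives C(4,2) = 6. Together 24.
No two caps can be exceeded simultaneously, so the pair terms are all 0.
By inclusion–exclusion the count is 45 − 24 + 0 = 21.

21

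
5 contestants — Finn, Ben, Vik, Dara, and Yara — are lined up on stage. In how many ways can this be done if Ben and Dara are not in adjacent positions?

Of the 5! = 120 arrangements, those with Ben and Dara adjacent number 2 × 4! = 48 (treat the pair as a block with 2 internal orders).
So 120 − 48 = 72 arrangements keep them apart.

72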